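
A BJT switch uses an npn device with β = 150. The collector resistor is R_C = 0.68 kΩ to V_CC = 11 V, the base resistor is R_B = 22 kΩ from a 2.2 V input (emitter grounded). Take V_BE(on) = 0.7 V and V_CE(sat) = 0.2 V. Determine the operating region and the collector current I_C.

active; I_C ≈ 10 mA

Assume active. Base-emitter loop: I_B = (V_BB − V_BE)/R_B = (2.2 − 0.7)/22 = 0.0682 mA.
I_C = β·I_B = 150×0.0682 = 10.2 mA.
V_CE = V_CC − I_C·R_C = 11 − 10.2×0.68 = 4.05 V > V_CE(sat), so the active-region assumption holds.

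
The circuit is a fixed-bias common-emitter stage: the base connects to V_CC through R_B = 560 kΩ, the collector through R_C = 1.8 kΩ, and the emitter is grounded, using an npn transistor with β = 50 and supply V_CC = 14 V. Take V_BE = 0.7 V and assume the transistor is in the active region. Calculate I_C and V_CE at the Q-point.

Base loop: V_CC = I_B·R_B + V_BE, so I_B = (14 − 0.7)/560 kΩ = 0.0238 mA.
In the active region I_C = β·I_B = 50 × 0.0238 = 1.19 mA.
Collector loop: V_CE = V_CC − I_C·R_C = 14 − 1.19×1.8 = 11.9 V.
Since V_CE = 11.9 V > V_CE(sat) ≈ 0.2 V, the transistor is in the active region as assumed.

I_C ≈ 1.2 mA, V_CE ≈ 12 V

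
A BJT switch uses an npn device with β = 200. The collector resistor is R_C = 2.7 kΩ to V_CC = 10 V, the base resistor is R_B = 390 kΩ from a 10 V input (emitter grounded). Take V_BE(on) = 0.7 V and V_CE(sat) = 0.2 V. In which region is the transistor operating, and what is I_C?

saturation; I_C ≈ 3.6 mA

Assume active: I_B = (10 − 0.7)/390 = 0.0238 mA, giving I_C = β·I_B = 4.77 mA.
But then V_CE = 10 − 4.77×2.7 = -2.88 V < V_CE(sat) = 0.2 V — impossible in the active region.
So the transistor is saturated. With V_CE = 0.2 V, I_C = (V_CC − 0.2)/R_C = 9.8/2.7 = 3.63 mA.
Check: β·I_B = 4.77 mA > I_C = 3.63 mA, confirming saturation.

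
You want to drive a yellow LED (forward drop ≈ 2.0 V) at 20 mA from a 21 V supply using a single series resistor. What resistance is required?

R ≈ 0.95 kΩ

The resistor drops V_S − V_D = 21 − 2.0 = 19 V at 20 mA.
R = 19 V / 20 mA = 0.95 kΩ.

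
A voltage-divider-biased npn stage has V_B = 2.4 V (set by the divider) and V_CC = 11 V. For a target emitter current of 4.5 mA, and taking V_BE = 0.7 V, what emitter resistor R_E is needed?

R_E ≈ 0.38 kΩ

V_E = V_B − V_BE = 2.4 − 0.7 = 1.7 V.
R_E = V_E / I_E = 1.7 / 4.5 = 0.378 kΩ.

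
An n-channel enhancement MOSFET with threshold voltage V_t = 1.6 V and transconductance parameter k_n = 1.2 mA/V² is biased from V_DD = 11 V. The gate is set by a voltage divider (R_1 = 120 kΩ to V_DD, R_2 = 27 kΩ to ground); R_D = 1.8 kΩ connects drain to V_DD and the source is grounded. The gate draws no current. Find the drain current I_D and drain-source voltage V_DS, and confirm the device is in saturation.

I_D ≈ 0.11 mA, V_DS ≈ 11 V

V_G = V_DD·R_2/(R_1+R_2) = 11×27/147 = 2.02 V. With the source grounded, V_GS = V_G = 2.02 V.
Assume saturation: I_D = (k_n/2)(V_GS − V_t)² = (1.2/2)×(2.02 − 1.6)² = 0.6×0.42² = 0.106 mA.
V_DS = V_DD − I_D·R_D = 11 − 0.106×1.8 = 10.8 V.
Saturation requires V_DS ≥ V_GS − V_t = 0.42 V; 10.8 ≥ 0.42 ✓.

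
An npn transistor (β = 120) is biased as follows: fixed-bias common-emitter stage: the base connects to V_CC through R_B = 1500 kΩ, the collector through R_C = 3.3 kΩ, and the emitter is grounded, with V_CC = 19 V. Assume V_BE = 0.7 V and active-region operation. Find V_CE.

V_CE ≈ 14 V

Base loop: V_CC = I_B·R_B + V_BE, so I_B = (19 − 0.7)/1500 kΩ = 0.0122 mA.
In the active region I_C = β·I_B = 120 × 0.0122 = 1.46 mA.
Collector loop: V_CE = V_CC − I_C·R_C = 19 − 1.46×3.3 = 14.2 V.
Since V_CE = 14.2 V > V_CE(sat) ≈ 0.2 V, the transistor is in the active region as assumed.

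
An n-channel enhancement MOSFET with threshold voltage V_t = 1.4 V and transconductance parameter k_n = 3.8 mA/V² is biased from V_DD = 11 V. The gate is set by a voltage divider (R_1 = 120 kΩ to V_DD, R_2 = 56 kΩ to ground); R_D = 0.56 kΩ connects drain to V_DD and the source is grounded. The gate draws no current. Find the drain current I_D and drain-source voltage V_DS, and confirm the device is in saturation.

I_D ≈ 8.4 mA, V_DS ≈ 6.3 V

V_G = V_DD·R_2/(R_1+R_2) = 11×56/176 = 3.5 V. With the source grounded, V_GS = V_G = 3.5 V.
Assume saturation: I_D = (k_n/2)(V_GS − V_t)² = (3.8/2)×(3.5 − 1.4)² = 1.9×2.1² = 8.38 mA.
V_DS = V_DD − I_D·R_D = 11 − 8.38×0.56 = 6.31 V.
Saturation requires V_DS ≥ V_GS − V_t = 2.1 V; 6.31 ≥ 2.1 ✓.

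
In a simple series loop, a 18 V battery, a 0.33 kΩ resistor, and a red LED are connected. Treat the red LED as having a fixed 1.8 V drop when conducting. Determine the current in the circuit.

I ≈ 49 mA

KVL around the loop: 18 = V_D + I·R = 1.8 + I × 0.33 kΩ.
So I = (18 − 1.8) / 0.33 kΩ = 16.2 / 0.33 = 49.1 mA.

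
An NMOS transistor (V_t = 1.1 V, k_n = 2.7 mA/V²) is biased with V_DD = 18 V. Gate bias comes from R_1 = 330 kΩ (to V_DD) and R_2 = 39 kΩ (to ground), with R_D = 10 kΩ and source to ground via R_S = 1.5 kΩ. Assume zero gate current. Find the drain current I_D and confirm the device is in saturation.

I_D ≈ 0.25 mA

V_G = V_DD·R_2/(R_1+R_2) = 18×39/369 = 1.9 V.
Assume saturation: I_D = (k_n/2)(V_GS − V_t)² with V_GS = V_G − I_D·R_S = 1.9 − 1.5·I_D.
Substituting gives 3.04·I_D² − 4.25·I_D + 0.869 = 0, with roots I_D = 0.249 or 1.15 mA.
The root I_D = 1.15 mA gives V_GS = 0.177 V ≤ V_t, so take I_D = 0.249 mA.
Then V_GS = 1.53 V and V_DS = V_DD − I_D(R_D+R_S) = 18 − 0.249×11.5 = 15.1 V.
Saturation requires V_DS ≥ V_GS − V_t = 0.429 V; 15.1 ≥ 0.429 ✓.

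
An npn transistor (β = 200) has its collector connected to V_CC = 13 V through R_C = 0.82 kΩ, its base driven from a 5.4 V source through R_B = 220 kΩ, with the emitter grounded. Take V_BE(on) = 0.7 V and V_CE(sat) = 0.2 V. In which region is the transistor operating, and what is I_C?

active; I_C ≈ 4.3 mA

Assume active. Base-emitter loop: I_B = (V_BB − V_BE)/R_B = (5.4 − 0.7)/220 = 0.0214 mA.
I_C = β·I_B = 200×0.0214 = 4.27 mA.
V_CE = V_CC − I_C·R_C = 13 − 4.27×0.82 = 9.5 V > V_CE(sat), so the active-region assumption holds.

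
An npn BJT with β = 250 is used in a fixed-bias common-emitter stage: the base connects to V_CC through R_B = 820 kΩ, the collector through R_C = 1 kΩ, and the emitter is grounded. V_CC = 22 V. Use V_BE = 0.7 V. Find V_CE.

Base loop: V_CC = I_B·R_B + V_BE, so I_B = (22 − 0.7)/820 kΩ = 0.026 mA.
In the active region I_C = β·I_B = 250 × 0.026 = 6.49 mA.
Collector loop: V_CE = V_CC − I_C·R_C = 22 − 6.49×1 = 15.5 V.
Since V_CE = 15.5 V > V_CE(sat) ≈ 0.2 V, the transistor is in the active region as assumed.

V_CE ≈ 16 V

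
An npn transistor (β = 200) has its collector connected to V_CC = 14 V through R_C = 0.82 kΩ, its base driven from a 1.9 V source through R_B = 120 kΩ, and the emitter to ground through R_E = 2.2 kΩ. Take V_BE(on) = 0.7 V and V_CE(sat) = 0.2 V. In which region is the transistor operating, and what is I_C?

Assume active. Base-emitter loop: I_B = (V_BB − V_BE)/(R_B + (β+1)R_E) = (1.9 − 0.7)/(120 + 201×2.2) = 0.00213 mA.
I_C = β·I_B = 200×0.00213 = 0.427 mA.
V_CE = V_CC − I_C·R_C − I_E·R_E = 14 − 0.427×0.82 − 0.429×2.2 = 12.7 V > V_CE(sat), so the active-region assumption holds.

active; I_C ≈ 0.43 mA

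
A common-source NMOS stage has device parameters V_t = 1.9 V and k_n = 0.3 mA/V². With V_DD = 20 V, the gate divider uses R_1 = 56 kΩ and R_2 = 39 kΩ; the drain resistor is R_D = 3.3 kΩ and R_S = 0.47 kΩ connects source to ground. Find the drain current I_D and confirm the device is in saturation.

I_D ≈ 3.4 mA

V_G = V_DD·R_2/(R_1+R_2) = 20×39/95 = 8.21 V.
Assume saturation: I_D = (k_n/2)(V_GS − V_t)² with V_GS = V_G − I_D·R_S = 8.21 − 0.47·I_D.
Substituting gives 0.0331·I_D² − 1.89·I_D + 5.97 = 0, with roots I_D = 3.36 or 53.7 mA.
The root I_D = 53.7 mA gives V_GS = -17 V ≤ V_t, so take I_D = 3.36 mA.
Then V_GS = 6.63 V and V_DS = V_DD − I_D(R_D+R_S) = 20 − 3.36×3.77 = 7.34 V.
Saturation requires V_DS ≥ V_GS − V_t = 4.73 V; 7.34 ≥ 4.73 ✓.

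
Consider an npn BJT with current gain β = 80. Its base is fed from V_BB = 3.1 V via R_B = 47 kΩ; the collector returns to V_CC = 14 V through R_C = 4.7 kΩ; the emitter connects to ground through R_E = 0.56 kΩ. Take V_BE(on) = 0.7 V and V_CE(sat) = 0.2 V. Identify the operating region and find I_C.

active; I_C ≈ 2.1 mA

Assume active. Base-emitter loop: I_B = (V_BB − V_BE)/(R_B + (β+1)R_E) = (3.1 − 0.7)/(47 + 81×0.56) = 0.026 mA.
I_C = β·I_B = 80×0.026 = 2.08 mA.
V_CE = V_CC − I_C·R_C − I_E·R_E = 14 − 2.08×4.7 − 2.1×0.56 = 3.05 V > V_CE(sat), so the active-region assumption holds.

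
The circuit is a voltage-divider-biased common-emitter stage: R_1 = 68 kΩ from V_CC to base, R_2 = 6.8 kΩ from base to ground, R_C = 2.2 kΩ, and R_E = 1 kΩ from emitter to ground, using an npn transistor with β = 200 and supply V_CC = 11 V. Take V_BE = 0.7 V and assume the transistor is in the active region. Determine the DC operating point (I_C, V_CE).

Thevenize the base divider: V_Th = V_CC·R_2/(R_1+R_2) = 11×6.8/74.8 = 1 V, R_Th = R_1‖R_2 = 6.18 kΩ.
Base-emitter loop: V_Th = I_B·R_Th + V_BE + (β+1)I_B·R_E, so I_B = (1 − 0.7) / (6.18 + 201×1) = 0.00145 mA.
I_C = β·I_B = 200×0.00145 = 0.29 mA, and I_E = (β+1)I_B = 0.291 mA.
V_CE = V_CC − I_C·R_C − I_E·R_E = 11 − 0.29×2.2 − 0.291×1 = 10.1 V.
V_CE = 10.1 V > 0.2 V confirms active-region operation.

I_C ≈ 0.29 mA, V_CE ≈ 10 V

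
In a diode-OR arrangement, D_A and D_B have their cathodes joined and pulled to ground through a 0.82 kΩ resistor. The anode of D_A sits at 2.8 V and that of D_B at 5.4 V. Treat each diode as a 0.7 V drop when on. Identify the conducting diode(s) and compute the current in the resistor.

Assume both conduct. Then node N would need to be at both 2.8−0.7 = 2.1 V and 5.4−0.7 = 4.7 V, which is impossible.
Assume only D_B conducts: V_N = 5.4 − 0.7 = 4.7 V, so I_R = 4.7/0.82 = 5.73 mA.
Check D_A: its anode-to-cathode voltage is 2.8 − 4.7 = -1.9 V < 0.7 V, so it is off. The assumption is consistent.

Only D_B conducts; I_R ≈ 5.7 mA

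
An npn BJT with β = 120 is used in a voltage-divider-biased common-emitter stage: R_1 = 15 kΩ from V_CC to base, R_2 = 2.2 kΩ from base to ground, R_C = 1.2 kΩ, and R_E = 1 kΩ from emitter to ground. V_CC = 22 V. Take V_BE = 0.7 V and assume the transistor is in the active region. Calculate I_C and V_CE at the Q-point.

Thevenize the base divider: V_Th = V_CC·R_2/(R_1+R_2) = 22×2.2/17.2 = 2.81 V, R_Th = R_1‖R_2 = 1.92 kΩ.
Base-emitter loop: V_Th = I_B·R_Th + V_BE + (β+1)I_B·R_E, so I_B = (2.81 − 0.7) / (1.92 + 121×1) = 0.0172 mA.
I_C = β·I_B = 120×0.0172 = 2.06 mA, and I_E = (β+1)I_B = 2.08 mA.
V_CE = V_CC − I_C·R_C − I_E·R_E = 22 − 2.06×1.2 − 2.08×1 = 17.4 V.
V_CE = 17.4 V > 0.2 V confirms active-region operation.

I_C ≈ 2.1 mA, V_CE ≈ 17 V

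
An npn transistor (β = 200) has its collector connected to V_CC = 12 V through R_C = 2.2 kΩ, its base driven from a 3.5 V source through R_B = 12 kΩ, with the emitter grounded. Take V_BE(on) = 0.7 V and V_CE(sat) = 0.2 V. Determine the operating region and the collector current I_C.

saturation; I_C ≈ 5.4 mA

Assume active: I_B = (3.5 − 0.7)/12 = 0.233 mA, giving I_C = β·I_B = 46.7 mA.
But then V_CE = 12 − 46.7×2.2 = -90.7 V < V_CE(sat) = 0.2 V — impossible in the active region.
So the transistor is saturated. With V_CE = 0.2 V, I_C = (V_CC − 0.2)/R_C = 11.8/2.2 = 5.36 mA.
Check: β·I_B = 46.7 mA > I_C = 5.36 mA, confirming saturation.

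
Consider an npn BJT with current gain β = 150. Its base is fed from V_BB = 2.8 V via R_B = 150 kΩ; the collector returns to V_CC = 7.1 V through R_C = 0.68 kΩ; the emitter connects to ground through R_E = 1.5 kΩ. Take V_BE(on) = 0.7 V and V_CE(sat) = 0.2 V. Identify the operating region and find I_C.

active; I_C ≈ 0.84 mA

Assume active. Base-emitter loop: I_B = (V_BB − V_BE)/(R_B + (β+1)R_E) = (2.8 − 0.7)/(150 + 151×1.5) = 0.00558 mA.
I_C = β·I_B = 150×0.00558 = 0.837 mA.
V_CE = V_CC − I_C·R_C − I_E·R_E = 7.1 − 0.837×0.68 − 0.842×1.5 = 5.27 V > V_CE(sat), so the active-region assumption holds.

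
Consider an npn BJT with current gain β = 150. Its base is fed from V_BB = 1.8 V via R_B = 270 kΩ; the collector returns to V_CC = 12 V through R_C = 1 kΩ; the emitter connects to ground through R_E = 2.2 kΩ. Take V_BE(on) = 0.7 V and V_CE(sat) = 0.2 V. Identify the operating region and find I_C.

Assume active. Base-emitter loop: I_B = (V_BB − V_BE)/(R_B + (β+1)R_E) = (1.8 − 0.7)/(270 + 151×2.2) = 0.00183 mA.
I_C = β·I_B = 150×0.00183 = 0.274 mA.
V_CE = V_CC − I_C·R_C − I_E·R_E = 12 − 0.274×1 − 0.276×2.2 = 11.1 V > V_CE(sat), so the active-region assumption holds.

active; I_C ≈ 0.27 mA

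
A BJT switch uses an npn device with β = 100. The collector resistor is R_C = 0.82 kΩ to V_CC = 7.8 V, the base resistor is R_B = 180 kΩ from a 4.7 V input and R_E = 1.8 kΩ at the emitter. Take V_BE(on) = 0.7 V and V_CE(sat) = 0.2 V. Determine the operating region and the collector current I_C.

Assume active. Base-emitter loop: I_B = (V_BB − V_BE)/(R_B + (β+1)R_E) = (4.7 − 0.7)/(180 + 101×1.8) = 0.0111 mA.
I_C = β·I_B = 100×0.0111 = 1.11 mA.
V_CE = V_CC − I_C·R_C − I_E·R_E = 7.8 − 1.11×0.82 − 1.12×1.8 = 4.88 V > V_CE(sat), so the active-region assumption holds.

active; I_C ≈ 1.1 mA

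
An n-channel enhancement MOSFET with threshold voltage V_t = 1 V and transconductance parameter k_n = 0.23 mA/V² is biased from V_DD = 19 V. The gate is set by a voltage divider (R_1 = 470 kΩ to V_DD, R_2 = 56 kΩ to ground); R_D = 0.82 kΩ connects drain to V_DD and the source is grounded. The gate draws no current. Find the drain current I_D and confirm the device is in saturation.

I_D ≈ 0.12 mA

V_G = V_DD·R_2/(R_1+R_2) = 19×56/526 = 2.02 V. With the source grounded, V_GS = V_G = 2.02 V.
Assume saturation: I_D = (k_n/2)(V_GS − V_t)² = (0.23/2)×(2.02 − 1)² = 0.115×1.02² = 0.12 mA.
V_DS = V_DD − I_D·R_D = 19 − 0.12×0.82 = 18.9 V.
Saturation requires V_DS ≥ V_GS − V_t = 1.02 V; 18.9 ≥ 1.02 ✓.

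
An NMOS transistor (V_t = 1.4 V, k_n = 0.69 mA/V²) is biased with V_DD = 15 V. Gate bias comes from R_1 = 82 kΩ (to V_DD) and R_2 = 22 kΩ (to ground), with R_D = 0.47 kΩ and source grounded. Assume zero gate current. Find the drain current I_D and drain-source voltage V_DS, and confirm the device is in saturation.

I_D ≈ 1.1 mA, V_DS ≈ 14 V

V_G = V_DD·R_2/(R_1+R_2) = 15×22/104 = 3.17 V. With the source grounded, V_GS = V_G = 3.17 V.
Assume saturation: I_D = (k_n/2)(V_GS − V_t)² = (0.69/2)×(3.17 − 1.4)² = 0.345×1.77² = 1.08 mA.
V_DS = V_DD − I_D·R_D = 15 − 1.08×0.47 = 14.5 V.
Saturation requires V_DS ≥ V_GS − V_t = 1.77 V; 14.5 ≥ 1.77 ✓.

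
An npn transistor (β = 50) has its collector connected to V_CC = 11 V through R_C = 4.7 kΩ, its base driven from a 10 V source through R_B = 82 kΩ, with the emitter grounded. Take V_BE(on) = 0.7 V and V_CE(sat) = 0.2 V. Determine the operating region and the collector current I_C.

Assume active: I_B = (10 − 0.7)/82 = 0.113 mA, giving I_C = β·I_B = 5.67 mA.
But then V_CE = 11 − 5.67×4.7 = -15.7 V < V_CE(sat) = 0.2 V — impossible in the active region.
So the transistor is saturated. With V_CE = 0.2 V, I_C = (V_CC − 0.2)/R_C = 10.8/4.7 = 2.3 mA.
Check: β·I_B = 5.67 mA > I_C = 2.3 mA, confirming saturation.

saturation; I_C ≈ 2.3 mA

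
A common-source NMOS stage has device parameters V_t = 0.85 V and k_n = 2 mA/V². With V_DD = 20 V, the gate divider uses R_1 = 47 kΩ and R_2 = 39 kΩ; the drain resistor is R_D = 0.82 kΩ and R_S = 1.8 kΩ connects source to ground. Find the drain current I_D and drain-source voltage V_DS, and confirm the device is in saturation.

V_G = V_DD·R_2/(R_1+R_2) = 20×39/86 = 9.07 V.
Assume saturation: I_D = (k_n/2)(V_GS − V_t)² with V_GS = V_G − I_D·R_S = 9.07 − 1.8·I_D.
Substituting gives 3.24·I_D² − 30.6·I_D + 67.6 = 0, with roots I_D = 3.52 or 5.92 mA.
The root I_D = 5.92 mA gives V_GS = -1.58 V ≤ V_t, so take I_D = 3.52 mA.
Then V_GS = 2.73 V and V_DS = V_DD − I_D(R_D+R_S) = 20 − 3.52×2.62 = 10.8 V.
Saturation requires V_DS ≥ V_GS − V_t = 1.88 V; 10.8 ≥ 1.88 ✓.

I_D ≈ 3.5 mA, V_DS ≈ 11 V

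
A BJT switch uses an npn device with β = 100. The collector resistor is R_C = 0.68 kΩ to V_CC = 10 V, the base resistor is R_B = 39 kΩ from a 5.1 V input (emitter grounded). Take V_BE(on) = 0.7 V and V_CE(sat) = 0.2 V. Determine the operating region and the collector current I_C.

Assume active. Base-emitter loop: I_B = (V_BB − V_BE)/R_B = (5.1 − 0.7)/39 = 0.113 mA.
I_C = β·I_B = 100×0.113 = 11.3 mA.
V_CE = V_CC − I_C·R_C = 10 − 11.3×0.68 = 2.33 V > V_CE(sat), so the active-region assumption holds.

active; I_C ≈ 11 mA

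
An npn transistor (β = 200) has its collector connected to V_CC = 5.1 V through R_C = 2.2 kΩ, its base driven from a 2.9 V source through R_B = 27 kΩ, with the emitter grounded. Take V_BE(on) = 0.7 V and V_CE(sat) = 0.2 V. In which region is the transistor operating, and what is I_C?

saturation; I_C ≈ 2.2 mA

Assume active: I_B = (2.9 − 0.7)/27 = 0.0815 mA, giving I_C = β·I_B = 16.3 mA.
But then V_CE = 5.1 − 16.3×2.2 = -30.8 V < V_CE(sat) = 0.2 V — impossible in the active region.
So the transistor is saturated. With V_CE = 0.2 V, I_C = (V_CC − 0.2)/R_C = 4.9/2.2 = 2.23 mA.
Check: β·I_B = 16.3 mA > I_C = 2.23 mA, confirming saturation.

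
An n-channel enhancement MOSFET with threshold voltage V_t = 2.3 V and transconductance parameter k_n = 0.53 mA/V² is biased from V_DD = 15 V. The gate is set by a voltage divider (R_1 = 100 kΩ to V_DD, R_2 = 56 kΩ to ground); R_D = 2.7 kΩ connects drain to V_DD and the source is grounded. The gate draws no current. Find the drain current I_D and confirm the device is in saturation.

I_D ≈ 2.5 mA

V_G = V_DD·R_2/(R_1+R_2) = 15×56/156 = 5.38 V. With the source grounded, V_GS = V_G = 5.38 V.
Assume saturation: I_D = (k_n/2)(V_GS − V_t)² = (0.53/2)×(5.38 − 2.3)² = 0.265×3.08² = 2.52 mA.
V_DS = V_DD − I_D·R_D = 15 − 2.52×2.7 = 8.19 V.
Saturation requires V_DS ≥ V_GS − V_t = 3.08 V; 8.19 ≥ 3.08 ✓.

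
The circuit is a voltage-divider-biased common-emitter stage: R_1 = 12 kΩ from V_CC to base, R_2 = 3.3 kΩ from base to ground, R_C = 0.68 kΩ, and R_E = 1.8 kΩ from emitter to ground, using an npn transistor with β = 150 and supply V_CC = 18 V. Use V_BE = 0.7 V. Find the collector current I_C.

Thevenize the base divider: V_Th = V_CC·R_2/(R_1+R_2) = 18×3.3/15.3 = 3.88 V, R_Th = R_1‖R_2 = 2.59 kΩ.
Base-emitter loop: V_Th = I_B·R_Th + V_BE + (β+1)I_B·R_E, so I_B = (3.88 − 0.7) / (2.59 + 151×1.8) = 0.0116 mA.
I_C = β·I_B = 150×0.0116 = 1.74 mA, and I_E = (β+1)I_B = 1.75 mA.
V_CE = V_CC − I_C·R_C − I_E·R_E = 18 − 1.74×0.68 − 1.75×1.8 = 13.7 V.
V_CE = 13.7 V > 0.2 V confirms active-region operation.

I_C ≈ 1.7 mA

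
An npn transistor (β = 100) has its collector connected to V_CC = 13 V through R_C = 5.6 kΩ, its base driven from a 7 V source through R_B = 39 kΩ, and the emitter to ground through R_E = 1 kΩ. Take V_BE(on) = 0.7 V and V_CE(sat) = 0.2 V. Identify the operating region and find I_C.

saturation; I_C ≈ 1.9 mA

Assume active: I_B = (7 − 0.7)/(39 + 101×1) = 0.045 mA, I_C = β·I_B = 4.5 mA.
Then V_CE = 13 − 4.5×5.6 − 4.54×1 = -16.7 V < 0.2 V — the active assumption fails.
Re-solve with V_CE = 0.2 V. KCL at the emitter: V_E/R_E = (V_BB−0.7−V_E)/R_B + (V_CC−0.2−V_E)/R_C, giving V_E = 2.03 V.
I_C = (V_CC − 0.2 − V_E)/R_C = (12.8 − 2.03)/5.6 = 1.92 mA.
Check: I_B = (6.3 − 2.03)/39 = 0.109 mA, and β·I_B = 10.9 mA > I_C, confirming saturation.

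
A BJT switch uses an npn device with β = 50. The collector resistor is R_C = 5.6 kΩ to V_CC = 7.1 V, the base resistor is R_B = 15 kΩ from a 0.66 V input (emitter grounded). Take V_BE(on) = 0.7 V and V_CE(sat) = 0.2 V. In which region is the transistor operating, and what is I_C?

V_BB = 0.66 V ≤ V_BE(on) = 0.7 V, so the base-emitter junction is not forward biased.
The transistor is in cutoff: I_B = I_C = 0.

cutoff; I_C ≈ 0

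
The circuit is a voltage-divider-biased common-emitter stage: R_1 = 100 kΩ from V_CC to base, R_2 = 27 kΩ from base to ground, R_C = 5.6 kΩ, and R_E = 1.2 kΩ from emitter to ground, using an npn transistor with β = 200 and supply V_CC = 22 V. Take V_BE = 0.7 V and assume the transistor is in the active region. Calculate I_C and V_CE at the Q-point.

I_C ≈ 3 mA, V_CE ≈ 1.4 V

Thevenize the base divider: V_Th = V_CC·R_2/(R_1+R_2) = 22×27/127 = 4.68 V, R_Th = R_1‖R_2 = 21.3 kΩ.
Base-emitter loop: V_Th = I_B·R_Th + V_BE + (β+1)I_B·R_E, so I_B = (4.68 − 0.7) / (21.3 + 201×1.2) = 0.0152 mA.
I_C = β·I_B = 200×0.0152 = 3.03 mA, and I_E = (β+1)I_B = 3.05 mA.
V_CE = V_CC − I_C·R_C − I_E·R_E = 22 − 3.03×5.6 − 3.05×1.2 = 1.37 V.
V_CE = 1.37 V > 0.2 V confirms active-region operation.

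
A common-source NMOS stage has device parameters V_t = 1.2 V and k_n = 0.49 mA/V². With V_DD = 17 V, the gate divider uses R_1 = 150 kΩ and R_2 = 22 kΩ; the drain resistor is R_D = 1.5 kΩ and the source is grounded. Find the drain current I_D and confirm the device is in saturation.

I_D ≈ 0.23 mA

V_G = V_DD·R_2/(R_1+R_2) = 17×22/172 = 2.17 V. With the source grounded, V_GS = V_G = 2.17 V.
Assume saturation: I_D = (k_n/2)(V_GS − V_t)² = (0.49/2)×(2.17 − 1.2)² = 0.245×0.974² = 0.233 mA.
V_DS = V_DD − I_D·R_D = 17 − 0.233×1.5 = 16.7 V.
Saturation requires V_DS ≥ V_GS − V_t = 0.974 V; 16.7 ≥ 0.974 ✓.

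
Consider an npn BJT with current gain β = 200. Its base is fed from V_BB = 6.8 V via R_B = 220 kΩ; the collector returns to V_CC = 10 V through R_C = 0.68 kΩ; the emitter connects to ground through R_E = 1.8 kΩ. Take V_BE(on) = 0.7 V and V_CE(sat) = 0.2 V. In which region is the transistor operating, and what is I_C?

Assume active. Base-emitter loop: I_B = (V_BB − V_BE)/(R_B + (β+1)R_E) = (6.8 − 0.7)/(220 + 201×1.8) = 0.0105 mA.
I_C = β·I_B = 200×0.0105 = 2.1 mA.
V_CE = V_CC − I_C·R_C − I_E·R_E = 10 − 2.1×0.68 − 2.11×1.8 = 4.78 V > V_CE(sat), so the active-region assumption holds.

active; I_C ≈ 2.1 mA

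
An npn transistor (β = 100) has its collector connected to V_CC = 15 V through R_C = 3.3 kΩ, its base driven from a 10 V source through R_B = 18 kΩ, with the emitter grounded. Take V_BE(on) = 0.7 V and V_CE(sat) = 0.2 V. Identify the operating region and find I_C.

Assume active: I_B = (10 − 0.7)/18 = 0.517 mA, giving I_C = β·I_B = 51.7 mA.
But then V_CE = 15 − 51.7×3.3 = -156 V < V_CE(sat) = 0.2 V — impossible in the active region.
So the transistor is saturated. With V_CE = 0.2 V, I_C = (V_CC − 0.2)/R_C = 14.8/3.3 = 4.48 mA.
Check: β·I_B = 51.7 mA > I_C = 4.48 mA, confirming saturation.

saturation; I_C ≈ 4.5 mA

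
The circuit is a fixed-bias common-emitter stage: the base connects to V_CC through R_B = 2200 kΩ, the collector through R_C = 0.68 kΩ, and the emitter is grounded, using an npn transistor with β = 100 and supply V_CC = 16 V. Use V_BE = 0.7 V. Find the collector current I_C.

Base loop: V_CC = I_B·R_B + V_BE, so I_B = (16 − 0.7)/2200 kΩ = 0.00695 mA.
In the active region I_C = β·I_B = 100 × 0.00695 = 0.695 mA.
Collector loop: V_CE = V_CC − I_C·R_C = 16 − 0.695×0.68 = 15.5 V.
Since V_CE = 15.5 V > V_CE(sat) ≈ 0.2 V, the transistor is in the active region as assumed.

I_C ≈ 0.7 mA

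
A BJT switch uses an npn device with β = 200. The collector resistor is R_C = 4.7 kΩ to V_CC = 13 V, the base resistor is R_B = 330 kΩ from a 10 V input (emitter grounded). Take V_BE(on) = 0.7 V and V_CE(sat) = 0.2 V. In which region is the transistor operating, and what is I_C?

Assume active: I_B = (10 − 0.7)/330 = 0.0282 mA, giving I_C = β·I_B = 5.64 mA.
But then V_CE = 13 − 5.64×4.7 = -13.5 V < V_CE(sat) = 0.2 V — impossible in the active region.
So the transistor is saturated. With V_CE = 0.2 V, I_C = (V_CC − 0.2)/R_C = 12.8/4.7 = 2.72 mA.
Check: β·I_B = 5.64 mA > I_C = 2.72 mA, confirming saturation.

saturation; I_C ≈ 2.7 mA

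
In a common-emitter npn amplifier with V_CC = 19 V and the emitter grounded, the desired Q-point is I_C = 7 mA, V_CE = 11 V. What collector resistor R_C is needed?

Collector loop: V_CC = I_C·R_C + V_CE.
R_C = (V_CC − V_CE)/I_C = (19 − 11)/7 = 1.14 kΩ.

R_C ≈ 1.1 kΩ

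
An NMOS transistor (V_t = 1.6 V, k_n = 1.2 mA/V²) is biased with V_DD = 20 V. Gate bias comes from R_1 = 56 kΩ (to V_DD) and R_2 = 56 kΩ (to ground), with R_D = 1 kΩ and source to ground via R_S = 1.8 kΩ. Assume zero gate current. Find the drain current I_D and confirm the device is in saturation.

V_G = V_DD·R_2/(R_1+R_2) = 20×56/112 = 10 V.
Assume saturation: I_D = (k_n/2)(V_GS − V_t)² with V_GS = V_G − I_D·R_S = 10 − 1.8·I_D.
Substituting gives 1.94·I_D² − 19.1·I_D + 42.3 = 0, with roots I_D = 3.35 or 6.49 mA.
The root I_D = 6.49 mA gives V_GS = -1.69 V ≤ V_t, so take I_D = 3.35 mA.
Then V_GS = 3.96 V and V_DS = V_DD − I_D(R_D+R_S) = 20 − 3.35×2.8 = 10.6 V.
Saturation requires V_DS ≥ V_GS − V_t = 2.36 V; 10.6 ≥ 2.36 ✓.

I_D ≈ 3.4 mA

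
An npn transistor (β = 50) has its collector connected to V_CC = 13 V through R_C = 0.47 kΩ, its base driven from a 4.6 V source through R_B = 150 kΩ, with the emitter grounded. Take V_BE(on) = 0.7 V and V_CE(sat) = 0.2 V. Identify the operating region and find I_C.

active; I_C ≈ 1.3 mA

Assume active. Base-emitter loop: I_B = (V_BB − V_BE)/R_B = (4.6 − 0.7)/150 = 0.026 mA.
I_C = β·I_B = 50×0.026 = 1.3 mA.
V_CE = V_CC − I_C·R_C = 13 − 1.3×0.47 = 12.4 V > V_CE(sat), so the active-region assumption holds.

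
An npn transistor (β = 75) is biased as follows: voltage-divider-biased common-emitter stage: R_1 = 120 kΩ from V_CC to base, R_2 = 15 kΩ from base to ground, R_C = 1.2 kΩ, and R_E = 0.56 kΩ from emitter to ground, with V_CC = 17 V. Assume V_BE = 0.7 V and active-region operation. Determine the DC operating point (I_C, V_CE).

I_C ≈ 1.6 mA, V_CE ≈ 14 V

Thevenize the base divider: V_Th = V_CC·R_2/(R_1+R_2) = 17×15/135 = 1.89 V, R_Th = R_1‖R_2 = 13.3 kΩ.
Base-emitter loop: V_Th = I_B·R_Th + V_BE + (β+1)I_B·R_E, so I_B = (1.89 − 0.7) / (13.3 + 76×0.56) = 0.0213 mA.
I_C = β·I_B = 75×0.0213 = 1.6 mA, and I_E = (β+1)I_B = 1.62 mA.
V_CE = V_CC − I_C·R_C − I_E·R_E = 17 − 1.6×1.2 − 1.62×0.56 = 14.2 V.
V_CE = 14.2 V > 0.2 V confirms active-region operation.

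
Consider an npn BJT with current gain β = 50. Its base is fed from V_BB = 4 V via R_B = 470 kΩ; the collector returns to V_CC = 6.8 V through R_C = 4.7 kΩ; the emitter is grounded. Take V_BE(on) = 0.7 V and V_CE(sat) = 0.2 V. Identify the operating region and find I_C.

Assume active. Base-emitter loop: I_B = (V_BB − V_BE)/R_B = (4 − 0.7)/470 = 0.00702 mA.
I_C = β·I_B = 50×0.00702 = 0.351 mA.
V_CE = V_CC − I_C·R_C = 6.8 − 0.351×4.7 = 5.15 V > V_CE(sat), so the active-region assumption holds.

active; I_C ≈ 0.35 mA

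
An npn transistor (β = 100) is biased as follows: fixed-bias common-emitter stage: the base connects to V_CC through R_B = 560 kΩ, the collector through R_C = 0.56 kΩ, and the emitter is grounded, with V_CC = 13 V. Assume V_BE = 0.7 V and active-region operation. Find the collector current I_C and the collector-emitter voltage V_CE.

I_C ≈ 2.2 mA, V_CE ≈ 12 V

Base loop: V_CC = I_B·R_B + V_BE, so I_B = (13 − 0.7)/560 kΩ = 0.022 mA.
In the active region I_C = β·I_B = 100 × 0.022 = 2.2 mA.
Collector loop: V_CE = V_CC − I_C·R_C = 13 − 2.2×0.56 = 11.8 V.
Since V_CE = 11.8 V > V_CE(sat) ≈ 0.2 V, the transistor is in the active region as assumed.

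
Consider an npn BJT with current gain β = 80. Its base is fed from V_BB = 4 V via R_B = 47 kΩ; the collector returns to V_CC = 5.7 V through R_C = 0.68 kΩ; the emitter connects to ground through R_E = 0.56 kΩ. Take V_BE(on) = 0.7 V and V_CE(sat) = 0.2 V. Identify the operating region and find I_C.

active; I_C ≈ 2.9 mA

Assume active. Base-emitter loop: I_B = (V_BB − V_BE)/(R_B + (β+1)R_E) = (4 − 0.7)/(47 + 81×0.56) = 0.0357 mA.
I_C = β·I_B = 80×0.0357 = 2.86 mA.
V_CE = V_CC − I_C·R_C − I_E·R_E = 5.7 − 2.86×0.68 − 2.89×0.56 = 2.14 V > V_CE(sat), so the active-region assumption holds.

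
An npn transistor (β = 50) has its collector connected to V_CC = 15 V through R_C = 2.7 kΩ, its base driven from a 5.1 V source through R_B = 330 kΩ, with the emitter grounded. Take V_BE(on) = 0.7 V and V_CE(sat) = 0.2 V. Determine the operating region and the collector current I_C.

active; I_C ≈ 0.67 mA

Assume active. Base-emitter loop: I_B = (V_BB − V_BE)/R_B = (5.1 − 0.7)/330 = 0.0133 mA.
I_C = β·I_B = 50×0.0133 = 0.667 mA.
V_CE = V_CC − I_C·R_C = 15 − 0.667×2.7 = 13.2 V > V_CE(sat), so the active-region assumption holds.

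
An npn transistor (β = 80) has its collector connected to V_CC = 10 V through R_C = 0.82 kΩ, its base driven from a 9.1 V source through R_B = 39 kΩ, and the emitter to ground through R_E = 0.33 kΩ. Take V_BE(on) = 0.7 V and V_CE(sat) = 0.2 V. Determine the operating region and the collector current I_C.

Assume active: I_B = (9.1 − 0.7)/(39 + 81×0.33) = 0.128 mA, I_C = β·I_B = 10.2 mA.
Then V_CE = 10 − 10.2×0.82 − 10.4×0.33 = -1.8 V < 0.2 V — the active assumption fails.
Re-solve with V_CE = 0.2 V. KCL at the emitter: V_E/R_E = (V_BB−0.7−V_E)/R_B + (V_CC−0.2−V_E)/R_C, giving V_E = 2.85 V.
I_C = (V_CC − 0.2 − V_E)/R_C = (9.8 − 2.85)/0.82 = 8.48 mA.
Check: I_B = (8.4 − 2.85)/39 = 0.142 mA, and β·I_B = 11.4 mA > I_C, confirming saturation.

saturation; I_C ≈ 8.5 mA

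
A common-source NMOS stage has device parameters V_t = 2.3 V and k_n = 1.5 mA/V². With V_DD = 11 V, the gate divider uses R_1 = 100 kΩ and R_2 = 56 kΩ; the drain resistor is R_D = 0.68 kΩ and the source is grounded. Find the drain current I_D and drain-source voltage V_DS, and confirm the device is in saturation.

I_D ≈ 2 mA, V_DS ≈ 9.6 V

V_G = V_DD·R_2/(R_1+R_2) = 11×56/156 = 3.95 V. With the source grounded, V_GS = V_G = 3.95 V.
Assume saturation: I_D = (k_n/2)(V_GS − V_t)² = (1.5/2)×(3.95 − 2.3)² = 0.75×1.65² = 2.04 mA.
V_DS = V_DD − I_D·R_D = 11 − 2.04×0.68 = 9.61 V.
Saturation requires V_DS ≥ V_GS − V_t = 1.65 V; 9.61 ≥ 1.65 ✓.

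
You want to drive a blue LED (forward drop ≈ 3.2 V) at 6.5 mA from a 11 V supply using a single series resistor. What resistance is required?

R ≈ 1.2 kΩ

The resistor drops V_S − V_D = 11 − 3.2 = 7.8 V at 6.5 mA.
R = 7.8 V / 6.5 mA = 1.2 kΩ.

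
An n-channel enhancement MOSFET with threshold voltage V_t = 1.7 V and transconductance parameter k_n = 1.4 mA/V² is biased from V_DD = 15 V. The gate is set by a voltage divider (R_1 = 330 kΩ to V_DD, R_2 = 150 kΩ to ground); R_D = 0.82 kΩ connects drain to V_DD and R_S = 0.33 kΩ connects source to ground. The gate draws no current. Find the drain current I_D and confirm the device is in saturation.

I_D ≈ 2.9 mA

V_G = V_DD·R_2/(R_1+R_2) = 15×150/480 = 4.69 V.
Assume saturation: I_D = (k_n/2)(V_GS − V_t)² with V_GS = V_G − I_D·R_S = 4.69 − 0.33·I_D.
Substituting gives 0.0762·I_D² − 2.38·I_D + 6.25 = 0, with roots I_D = 2.89 or 28.3 mA.
The root I_D = 28.3 mA gives V_GS = -4.66 V ≤ V_t, so take I_D = 2.89 mA.
Then V_GS = 3.73 V and V_DS = V_DD − I_D(R_D+R_S) = 15 − 2.89×1.15 = 11.7 V.
Saturation requires V_DS ≥ V_GS − V_t = 2.03 V; 11.7 ≥ 2.03 ✓.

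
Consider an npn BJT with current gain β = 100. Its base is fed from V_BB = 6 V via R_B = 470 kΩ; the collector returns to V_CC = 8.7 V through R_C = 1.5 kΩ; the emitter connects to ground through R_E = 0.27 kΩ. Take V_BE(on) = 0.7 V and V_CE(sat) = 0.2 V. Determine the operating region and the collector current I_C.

Assume active. Base-emitter loop: I_B = (V_BB − V_BE)/(R_B + (β+1)R_E) = (6 − 0.7)/(470 + 101×0.27) = 0.0107 mA.
I_C = β·I_B = 100×0.0107 = 1.07 mA.
V_CE = V_CC − I_C·R_C − I_E·R_E = 8.7 − 1.07×1.5 − 1.08×0.27 = 6.81 V > V_CE(sat), so the active-region assumption holds.

active; I_C ≈ 1.1 mA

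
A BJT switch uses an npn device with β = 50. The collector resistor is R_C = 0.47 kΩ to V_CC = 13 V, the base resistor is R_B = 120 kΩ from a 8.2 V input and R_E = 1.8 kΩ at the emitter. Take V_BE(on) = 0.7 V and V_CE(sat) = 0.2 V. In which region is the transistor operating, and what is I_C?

active; I_C ≈ 1.8 mA

Assume active. Base-emitter loop: I_B = (V_BB − V_BE)/(R_B + (β+1)R_E) = (8.2 − 0.7)/(120 + 51×1.8) = 0.0354 mA.
I_C = β·I_B = 50×0.0354 = 1.77 mA.
V_CE = V_CC − I_C·R_C − I_E·R_E = 13 − 1.77×0.47 − 1.81×1.8 = 8.92 V > V_CE(sat), so the active-region assumption holds.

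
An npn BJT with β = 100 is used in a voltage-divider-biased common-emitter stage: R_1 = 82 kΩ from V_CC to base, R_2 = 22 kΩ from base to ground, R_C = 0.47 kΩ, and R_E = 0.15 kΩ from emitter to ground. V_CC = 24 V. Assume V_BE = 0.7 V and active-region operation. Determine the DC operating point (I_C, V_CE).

I_C ≈ 13 mA, V_CE ≈ 16 V

Thevenize the base divider: V_Th = V_CC·R_2/(R_1+R_2) = 24×22/104 = 5.08 V, R_Th = R_1‖R_2 = 17.3 kΩ.
Base-emitter loop: V_Th = I_B·R_Th + V_BE + (β+1)I_B·R_E, so I_B = (5.08 − 0.7) / (17.3 + 101×0.15) = 0.135 mA.
I_C = β·I_B = 100×0.135 = 13.5 mA, and I_E = (β+1)I_B = 13.6 mA.
V_CE = V_CC − I_C·R_C − I_E·R_E = 24 − 13.5×0.47 − 13.6×0.15 = 15.6 V.
V_CE = 15.6 V > 0.2 V confirms active-region operation.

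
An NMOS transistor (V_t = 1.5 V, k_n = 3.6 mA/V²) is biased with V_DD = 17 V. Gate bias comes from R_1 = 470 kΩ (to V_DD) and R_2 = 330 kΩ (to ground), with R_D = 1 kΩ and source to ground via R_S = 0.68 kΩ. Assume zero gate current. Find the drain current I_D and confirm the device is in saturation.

V_G = V_DD·R_2/(R_1+R_2) = 17×330/800 = 7.01 V.
Assume saturation: I_D = (k_n/2)(V_GS − V_t)² with V_GS = V_G − I_D·R_S = 7.01 − 0.68·I_D.
Substituting gives 0.832·I_D² − 14.5·I_D + 54.7 = 0, with roots I_D = 5.53 or 11.9 mA.
The root I_D = 11.9 mA gives V_GS = -1.07 V ≤ V_t, so take I_D = 5.53 mA.
Then V_GS = 3.25 V and V_DS = V_DD − I_D(R_D+R_S) = 17 − 5.53×1.68 = 7.71 V.
Saturation requires V_DS ≥ V_GS − V_t = 1.75 V; 7.71 ≥ 1.75 ✓.

I_D ≈ 5.5 mA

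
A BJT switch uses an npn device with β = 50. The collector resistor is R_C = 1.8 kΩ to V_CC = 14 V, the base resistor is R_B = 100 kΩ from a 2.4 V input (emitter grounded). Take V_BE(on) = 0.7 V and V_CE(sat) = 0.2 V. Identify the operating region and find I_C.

Assume active. Base-emitter loop: I_B = (V_BB − V_BE)/R_B = (2.4 − 0.7)/100 = 0.017 mA.
I_C = β·I_B = 50×0.017 = 0.85 mA.
V_CE = V_CC − I_C·R_C = 14 − 0.85×1.8 = 12.5 V > V_CE(sat), so the active-region assumption holds.

active; I_C ≈ 0.85 mA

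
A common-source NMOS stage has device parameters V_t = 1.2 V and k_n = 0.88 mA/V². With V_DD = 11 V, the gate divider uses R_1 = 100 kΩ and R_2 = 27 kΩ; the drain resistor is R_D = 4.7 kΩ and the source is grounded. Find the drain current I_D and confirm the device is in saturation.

I_D ≈ 0.57 mA

V_G = V_DD·R_2/(R_1+R_2) = 11×27/127 = 2.34 V. With the source grounded, V_GS = V_G = 2.34 V.
Assume saturation: I_D = (k_n/2)(V_GS − V_t)² = (0.88/2)×(2.34 − 1.2)² = 0.44×1.14² = 0.57 mA.
V_DS = V_DD − I_D·R_D = 11 − 0.57×4.7 = 8.32 V.
Saturation requires V_DS ≥ V_GS − V_t = 1.14 V; 8.32 ≥ 1.14 ✓.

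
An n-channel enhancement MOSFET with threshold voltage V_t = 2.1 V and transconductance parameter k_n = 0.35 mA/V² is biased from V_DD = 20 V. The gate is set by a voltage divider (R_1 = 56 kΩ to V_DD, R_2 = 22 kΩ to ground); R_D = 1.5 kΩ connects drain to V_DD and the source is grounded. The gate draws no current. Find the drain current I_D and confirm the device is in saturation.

I_D ≈ 2.2 mA

V_G = V_DD·R_2/(R_1+R_2) = 20×22/78 = 5.64 V. With the source grounded, V_GS = V_G = 5.64 V.
Assume saturation: I_D = (k_n/2)(V_GS − V_t)² = (0.35/2)×(5.64 − 2.1)² = 0.175×3.54² = 2.19 mA.
V_DS = V_DD − I_D·R_D = 20 − 2.19×1.5 = 16.7 V.
Saturation requires V_DS ≥ V_GS − V_t = 3.54 V; 16.7 ≥ 3.54 ✓.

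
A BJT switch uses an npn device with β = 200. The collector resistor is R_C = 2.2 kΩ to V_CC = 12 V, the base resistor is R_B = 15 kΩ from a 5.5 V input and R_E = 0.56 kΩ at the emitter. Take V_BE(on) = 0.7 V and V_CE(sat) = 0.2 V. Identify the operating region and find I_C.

saturation; I_C ≈ 4.2 mA

Assume active: I_B = (5.5 − 0.7)/(15 + 201×0.56) = 0.0376 mA, I_C = β·I_B = 7.53 mA.
Then V_CE = 12 − 7.53×2.2 − 7.56×0.56 = -8.79 V < 0.2 V — the active assumption fails.
Re-solve with V_CE = 0.2 V. KCL at the emitter: V_E/R_E = (V_BB−0.7−V_E)/R_B + (V_CC−0.2−V_E)/R_C, giving V_E = 2.46 V.
I_C = (V_CC − 0.2 − V_E)/R_C = (11.8 − 2.46)/2.2 = 4.24 mA.
Check: I_B = (4.8 − 2.46)/15 = 0.156 mA, and β·I_B = 31.2 mA > I_C, confirming saturation.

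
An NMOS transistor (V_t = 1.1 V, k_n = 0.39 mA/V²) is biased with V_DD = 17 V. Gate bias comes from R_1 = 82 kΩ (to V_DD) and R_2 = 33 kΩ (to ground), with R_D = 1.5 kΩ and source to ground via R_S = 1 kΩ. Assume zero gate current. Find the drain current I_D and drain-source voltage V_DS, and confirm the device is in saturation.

I_D ≈ 1.2 mA, V_DS ≈ 14 V

V_G = V_DD·R_2/(R_1+R_2) = 17×33/115 = 4.88 V.
Assume saturation: I_D = (k_n/2)(V_GS − V_t)² with V_GS = V_G − I_D·R_S = 4.88 − 1·I_D.
Substituting gives 0.195·I_D² − 2.47·I_D + 2.78 = 0, with roots I_D = 1.25 or 11.4 mA.
The root I_D = 11.4 mA gives V_GS = -6.56 V ≤ V_t, so take I_D = 1.25 mA.
Then V_GS = 3.63 V and V_DS = V_DD − I_D(R_D+R_S) = 17 − 1.25×2.5 = 13.9 V.
Saturation requires V_DS ≥ V_GS − V_t = 2.53 V; 13.9 ≥ 2.53 ✓.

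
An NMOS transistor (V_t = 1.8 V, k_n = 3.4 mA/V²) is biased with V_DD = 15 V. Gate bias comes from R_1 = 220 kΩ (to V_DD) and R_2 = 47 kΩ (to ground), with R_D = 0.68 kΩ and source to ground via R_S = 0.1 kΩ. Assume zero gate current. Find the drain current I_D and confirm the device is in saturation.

I_D ≈ 0.95 mA

V_G = V_DD·R_2/(R_1+R_2) = 15×47/267 = 2.64 V.
Assume saturation: I_D = (k_n/2)(V_GS − V_t)² with V_GS = V_G − I_D·R_S = 2.64 − 0.1·I_D.
Substituting gives 0.017·I_D² − 1.29·I_D + 1.2 = 0, with roots I_D = 0.946 or 74.7 mA.
The root I_D = 74.7 mA gives V_GS = -4.83 V ≤ V_t, so take I_D = 0.946 mA.
Then V_GS = 2.55 V and V_DS = V_DD − I_D(R_D+R_S) = 15 − 0.946×0.78 = 14.3 V.
Saturation requires V_DS ≥ V_GS − V_t = 0.746 V; 14.3 ≥ 0.746 ✓.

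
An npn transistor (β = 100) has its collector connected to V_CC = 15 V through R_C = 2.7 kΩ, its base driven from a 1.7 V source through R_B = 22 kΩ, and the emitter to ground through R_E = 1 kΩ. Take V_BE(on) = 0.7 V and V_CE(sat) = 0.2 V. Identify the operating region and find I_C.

Assume active. Base-emitter loop: I_B = (V_BB − V_BE)/(R_B + (β+1)R_E) = (1.7 − 0.7)/(22 + 101×1) = 0.00813 mA.
I_C = β·I_B = 100×0.00813 = 0.813 mA.
V_CE = V_CC − I_C·R_C − I_E·R_E = 15 − 0.813×2.7 − 0.821×1 = 12 V > V_CE(sat), so the active-region assumption holds.

active; I_C ≈ 0.81 mA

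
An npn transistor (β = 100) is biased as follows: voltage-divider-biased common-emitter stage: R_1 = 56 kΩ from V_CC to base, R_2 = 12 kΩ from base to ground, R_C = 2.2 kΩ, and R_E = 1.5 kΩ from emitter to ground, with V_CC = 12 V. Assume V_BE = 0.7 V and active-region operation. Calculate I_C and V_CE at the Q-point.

Thevenize the base divider: V_Th = V_CC·R_2/(R_1+R_2) = 12×12/68 = 2.12 V, R_Th = R_1‖R_2 = 9.88 kΩ.
Base-emitter loop: V_Th = I_B·R_Th + V_BE + (β+1)I_B·R_E, so I_B = (2.12 − 0.7) / (9.88 + 101×1.5) = 0.00878 mA.
I_C = β·I_B = 100×0.00878 = 0.878 mA, and I_E = (β+1)I_B = 0.887 mA.
V_CE = V_CC − I_C·R_C − I_E·R_E = 12 − 0.878×2.2 − 0.887×1.5 = 8.74 V.
V_CE = 8.74 V > 0.2 V confirms active-region operation.

I_C ≈ 0.88 mA, V_CE ≈ 8.7 V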